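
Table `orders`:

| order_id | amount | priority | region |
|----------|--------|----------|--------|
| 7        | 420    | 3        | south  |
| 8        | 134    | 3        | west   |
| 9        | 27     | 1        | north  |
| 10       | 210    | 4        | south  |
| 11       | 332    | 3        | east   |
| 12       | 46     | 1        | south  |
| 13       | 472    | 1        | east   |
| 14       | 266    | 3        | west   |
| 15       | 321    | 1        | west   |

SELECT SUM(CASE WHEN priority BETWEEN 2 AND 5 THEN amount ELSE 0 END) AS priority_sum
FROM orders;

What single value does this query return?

1362

order_id=7: ✓ → 420
order_id=8: ✓ → 134
order_id=9: ✗
order_id=10: ✓ → 210
order_id=11: ✓ → 332
order_id=12: ✗
order_id=13: ✗
order_id=14: ✓ → 266
order_id=15: ✗
priority_sum = 420 + 134 + 210 + 332 + 266 = 1362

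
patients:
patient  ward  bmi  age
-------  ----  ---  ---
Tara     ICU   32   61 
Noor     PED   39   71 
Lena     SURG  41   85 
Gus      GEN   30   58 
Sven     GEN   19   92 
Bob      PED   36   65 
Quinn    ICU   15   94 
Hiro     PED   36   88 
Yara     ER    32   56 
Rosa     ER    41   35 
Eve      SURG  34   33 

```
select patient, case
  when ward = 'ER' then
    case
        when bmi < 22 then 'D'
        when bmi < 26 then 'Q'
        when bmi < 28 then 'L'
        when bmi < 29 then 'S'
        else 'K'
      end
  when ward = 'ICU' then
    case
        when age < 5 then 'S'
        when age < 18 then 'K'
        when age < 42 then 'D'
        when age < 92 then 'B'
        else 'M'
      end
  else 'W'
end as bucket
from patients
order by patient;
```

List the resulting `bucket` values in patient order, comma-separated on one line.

W, W, W, W, W, W, M, K, W, B, K

patient=Bob: ward='PED' → outer ELSE → W
patient=Eve: ward='SURG' → outer ELSE → W
patient=Gus: ward='GEN' → outer ELSE → W
patient=Hiro: ward='PED' → outer ELSE → W
patient=Lena: ward='SURG' → outer ELSE → W
patient=Noor: ward='PED' → outer ELSE → W
patient=Quinn: ward='ICU' → inner[ELSE] → M
patient=Rosa: ward='ER' → inner[ELSE] → K
patient=Sven: ward='GEN' → outer ELSE → W
patient=Tara: ward='ICU' → inner[age < 92] → B
patient=Yara: ward='ER' → inner[ELSE] → K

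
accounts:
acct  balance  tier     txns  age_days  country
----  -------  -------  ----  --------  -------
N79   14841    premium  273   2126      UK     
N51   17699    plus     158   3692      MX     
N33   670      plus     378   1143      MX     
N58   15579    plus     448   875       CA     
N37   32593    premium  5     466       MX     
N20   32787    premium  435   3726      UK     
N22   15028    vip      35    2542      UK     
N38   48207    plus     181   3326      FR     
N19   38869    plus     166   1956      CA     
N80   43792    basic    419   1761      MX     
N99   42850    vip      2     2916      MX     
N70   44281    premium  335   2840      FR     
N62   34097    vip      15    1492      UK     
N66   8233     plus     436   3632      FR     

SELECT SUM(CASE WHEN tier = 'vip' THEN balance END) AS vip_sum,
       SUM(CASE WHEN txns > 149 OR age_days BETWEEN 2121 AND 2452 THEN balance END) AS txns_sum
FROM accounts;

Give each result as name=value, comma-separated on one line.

[vip_sum: tier = 'vip']
acct=N79: ✗
acct=N51: ✗
acct=N33: ✗
acct=N58: ✗
acct=N37: ✗
acct=N20: ✗
acct=N22: ✓ → 15028
acct=N38: ✗
acct=N19: ✗
acct=N80: ✗
acct=N99: ✓ → 42850
acct=N70: ✗
acct=N62: ✓ → 34097
acct=N66: ✗
vip_sum = 15028 + 42850 + 34097 = 91975
—
[txns_sum: txns > 149 OR age_days BETWEEN 2121 AND 2452]
acct=N79: ✓ → 14841
acct=N51: ✓ → 17699
acct=N33: ✓ → 670
acct=N58: ✓ → 15579
acct=N37: ✗
acct=N20: ✓ → 32787
acct=N22: ✗
acct=N38: ✓ → 48207
acct=N19: ✓ → 38869
acct=N80: ✓ → 43792
acct=N99: ✗
acct=N70: ✓ → 44281
acct=N62: ✗
acct=N66: ✓ → 8233
txns_sum = 14841 + 17699 + 670 + 15579 + 32787 + 48207 + 38869 + 43792 + 44281 + 8233 = 264958

vip_sum=91975, txns_sum=264958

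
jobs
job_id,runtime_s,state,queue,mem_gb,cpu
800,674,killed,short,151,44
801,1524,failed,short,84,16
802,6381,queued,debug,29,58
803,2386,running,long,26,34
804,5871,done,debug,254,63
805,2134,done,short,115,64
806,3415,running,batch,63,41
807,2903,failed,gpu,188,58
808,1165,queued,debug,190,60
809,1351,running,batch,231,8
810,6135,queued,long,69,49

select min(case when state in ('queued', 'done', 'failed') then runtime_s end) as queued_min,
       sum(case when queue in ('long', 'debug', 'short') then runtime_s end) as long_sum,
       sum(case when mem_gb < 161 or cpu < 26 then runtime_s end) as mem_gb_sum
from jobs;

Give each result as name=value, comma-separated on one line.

[queued_min: state in ('queued', 'done', 'failed')]
job_id=800: ✗
job_id=801: ✓ → 1524
job_id=802: ✓ → 6381
job_id=803: ✗
job_id=804: ✓ → 5871
job_id=805: ✓ → 2134
job_id=806: ✗
job_id=807: ✓ → 2903
job_id=808: ✓ → 1165
job_id=809: ✗
job_id=810: ✓ → 6135
queued_min = MIN(1524, 6381, 5871, 2134, 2903, 1165, 6135) = 1165
—
[long_sum: queue in ('long', 'debug', 'short')]
job_id=800: ✓ → 674
job_id=801: ✓ → 1524
job_id=802: ✓ → 6381
job_id=803: ✓ → 2386
job_id=804: ✓ → 5871
job_id=805: ✓ → 2134
job_id=806: ✗
job_id=807: ✗
job_id=808: ✓ → 1165
job_id=809: ✗
job_id=810: ✓ → 6135
long_sum = 674 + 1524 + 6381 + 2386 + 5871 + 2134 + 1165 + 6135 = 26270
—
[mem_gb_sum: mem_gb < 161 or cpu < 26]
job_id=800: ✓ → 674
job_id=801: ✓ → 1524
job_id=802: ✓ → 6381
job_id=803: ✓ → 2386
job_id=804: ✗
job_id=805: ✓ → 2134
job_id=806: ✓ → 3415
job_id=807: ✗
job_id=808: ✗
job_id=809: ✓ → 1351
job_id=810: ✓ → 6135
mem_gb_sum = 674 + 1524 + 6381 + 2386 + 2134 + 3415 + 1351 + 6135 = 24000

queued_min=1165, long_sum=26270, mem_gb_sum=24000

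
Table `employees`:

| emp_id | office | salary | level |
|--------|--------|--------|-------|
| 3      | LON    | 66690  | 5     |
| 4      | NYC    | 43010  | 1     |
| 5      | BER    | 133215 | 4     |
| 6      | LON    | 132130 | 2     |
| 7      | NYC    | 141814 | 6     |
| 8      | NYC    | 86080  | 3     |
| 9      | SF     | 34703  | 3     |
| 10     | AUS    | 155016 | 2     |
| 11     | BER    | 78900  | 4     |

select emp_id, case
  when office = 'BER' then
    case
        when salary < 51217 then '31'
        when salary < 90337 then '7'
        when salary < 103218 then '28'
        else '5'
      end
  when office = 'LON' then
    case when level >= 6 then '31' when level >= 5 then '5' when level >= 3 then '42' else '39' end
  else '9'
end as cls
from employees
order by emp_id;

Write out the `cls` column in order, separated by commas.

emp_id=3: office='LON' → inner[level >= 5] → 5
emp_id=4: office='NYC' → outer ELSE → 9
emp_id=5: office='BER' → inner[ELSE] → 5
emp_id=6: office='LON' → inner[ELSE] → 39
emp_id=7: office='NYC' → outer ELSE → 9
emp_id=8: office='NYC' → outer ELSE → 9
emp_id=9: office='SF' → outer ELSE → 9
emp_id=10: office='AUS' → outer ELSE → 9
emp_id=11: office='BER' → inner[salary < 90337] → 7

5, 9, 5, 39, 9, 9, 9, 9, 7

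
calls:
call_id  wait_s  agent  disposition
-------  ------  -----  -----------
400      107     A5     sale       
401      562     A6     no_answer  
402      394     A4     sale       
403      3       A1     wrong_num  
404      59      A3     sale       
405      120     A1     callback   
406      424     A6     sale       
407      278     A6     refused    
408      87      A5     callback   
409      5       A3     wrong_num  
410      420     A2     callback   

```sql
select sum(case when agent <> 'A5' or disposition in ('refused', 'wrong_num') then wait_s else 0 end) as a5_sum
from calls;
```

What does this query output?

call_id=400: ✗
call_id=401: ✓ → 562
call_id=402: ✓ → 394
call_id=403: ✓ → 3
call_id=404: ✓ → 59
call_id=405: ✓ → 120
call_id=406: ✓ → 424
call_id=407: ✓ → 278
call_id=408: ✗
call_id=409: ✓ → 5
call_id=410: ✓ → 420
a5_sum = 562 + 394 + 3 + 59 + 120 + 424 + 278 + 5 + 420 = 2265

2265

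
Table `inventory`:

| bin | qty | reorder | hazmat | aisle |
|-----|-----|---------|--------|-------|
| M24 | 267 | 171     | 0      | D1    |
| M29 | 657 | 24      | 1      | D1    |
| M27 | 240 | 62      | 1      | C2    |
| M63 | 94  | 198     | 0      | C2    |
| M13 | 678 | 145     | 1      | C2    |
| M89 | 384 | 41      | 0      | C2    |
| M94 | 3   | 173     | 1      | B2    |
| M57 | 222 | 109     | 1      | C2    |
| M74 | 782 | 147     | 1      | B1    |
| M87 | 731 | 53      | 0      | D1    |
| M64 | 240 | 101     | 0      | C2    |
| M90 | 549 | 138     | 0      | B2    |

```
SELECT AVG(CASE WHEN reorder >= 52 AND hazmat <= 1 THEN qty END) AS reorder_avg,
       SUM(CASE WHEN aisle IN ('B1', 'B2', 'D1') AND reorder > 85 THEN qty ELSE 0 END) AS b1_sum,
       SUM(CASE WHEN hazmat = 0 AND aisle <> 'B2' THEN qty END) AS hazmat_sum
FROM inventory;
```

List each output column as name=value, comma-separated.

[reorder_avg: reorder >= 52 AND hazmat <= 1]
bin=M24: ✓ → 267
bin=M29: ✗
bin=M27: ✓ → 240
bin=M63: ✓ → 94
bin=M13: ✓ → 678
bin=M89: ✗
bin=M94: ✓ → 3
bin=M57: ✓ → 222
bin=M74: ✓ → 782
bin=M87: ✓ → 731
bin=M64: ✓ → 240
bin=M90: ✓ → 549
reorder_avg = (267 + 240 + 94 + 678 + 3 + 222 + 782 + 731 + 240 + 549) / 10 = 380.6
—
[b1_sum: aisle IN ('B1', 'B2', 'D1') AND reorder > 85]
bin=M24: ✓ → 267
bin=M29: ✗
bin=M27: ✗
bin=M63: ✗
bin=M13: ✗
bin=M89: ✗
bin=M94: ✓ → 3
bin=M57: ✗
bin=M74: ✓ → 782
bin=M87: ✗
bin=M64: ✗
bin=M90: ✓ → 549
b1_sum = 267 + 3 + 782 + 549 = 1601
—
[hazmat_sum: hazmat = 0 AND aisle <> 'B2']
bin=M24: ✓ → 267
bin=M29: ✗
bin=M27: ✗
bin=M63: ✓ → 94
bin=M13: ✗
bin=M89: ✓ → 384
bin=M94: ✗
bin=M57: ✗
bin=M74: ✗
bin=M87: ✓ → 731
bin=M64: ✓ → 240
bin=M90: ✗
hazmat_sum = 267 + 94 + 384 + 731 + 240 = 1716

reorder_avg=380.6, b1_sum=1601, hazmat_sum=1716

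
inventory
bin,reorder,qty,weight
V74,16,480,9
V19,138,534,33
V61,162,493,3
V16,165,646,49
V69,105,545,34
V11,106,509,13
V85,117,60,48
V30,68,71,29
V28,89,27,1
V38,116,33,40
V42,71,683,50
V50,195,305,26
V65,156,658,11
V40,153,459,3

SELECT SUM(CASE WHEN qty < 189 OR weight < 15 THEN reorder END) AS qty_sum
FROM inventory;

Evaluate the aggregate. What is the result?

983

bin=V74: ✓ → 16
bin=V19: ✗
bin=V61: ✓ → 162
bin=V16: ✗
bin=V69: ✗
bin=V11: ✓ → 106
bin=V85: ✓ → 117
bin=V30: ✓ → 68
bin=V28: ✓ → 89
bin=V38: ✓ → 116
bin=V42: ✗
bin=V50: ✗
bin=V65: ✓ → 156
bin=V40: ✓ → 153
qty_sum = 16 + 162 + 106 + 117 + 68 + 89 + 116 + 156 + 153 = 983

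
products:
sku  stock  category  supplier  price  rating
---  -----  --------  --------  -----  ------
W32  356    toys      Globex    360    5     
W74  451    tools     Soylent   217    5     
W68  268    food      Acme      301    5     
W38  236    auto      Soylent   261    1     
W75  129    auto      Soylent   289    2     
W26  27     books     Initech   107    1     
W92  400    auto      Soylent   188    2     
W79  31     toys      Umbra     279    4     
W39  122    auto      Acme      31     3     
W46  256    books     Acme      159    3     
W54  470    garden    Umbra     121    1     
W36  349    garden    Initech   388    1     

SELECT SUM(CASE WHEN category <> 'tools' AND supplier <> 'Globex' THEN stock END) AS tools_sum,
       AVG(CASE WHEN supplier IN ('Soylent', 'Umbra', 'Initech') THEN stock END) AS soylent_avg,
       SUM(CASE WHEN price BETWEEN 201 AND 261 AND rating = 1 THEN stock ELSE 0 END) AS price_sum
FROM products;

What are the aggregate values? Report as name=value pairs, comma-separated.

tools_sum=2288, soylent_avg=261.625, price_sum=236

[tools_sum: category <> 'tools' AND supplier <> 'Globex']
sku=W32: ✗
sku=W74: ✗
sku=W68: ✓ → 268
sku=W38: ✓ → 236
sku=W75: ✓ → 129
sku=W26: ✓ → 27
sku=W92: ✓ → 400
sku=W79: ✓ → 31
sku=W39: ✓ → 122
sku=W46: ✓ → 256
sku=W54: ✓ → 470
sku=W36: ✓ → 349
tools_sum = 268 + 236 + 129 + 27 + 400 + 31 + 122 + 256 + 470 + 349 = 2288
—
[soylent_avg: supplier IN ('Soylent', 'Umbra', 'Initech')]
sku=W32: ✗
sku=W74: ✓ → 451
sku=W68: ✗
sku=W38: ✓ → 236
sku=W75: ✓ → 129
sku=W26: ✓ → 27
sku=W92: ✓ → 400
sku=W79: ✓ → 31
sku=W39: ✗
sku=W46: ✗
sku=W54: ✓ → 470
sku=W36: ✓ → 349
soylent_avg = (451 + 236 + 129 + 27 + 400 + 31 + 470 + 349) / 8 = 261.625
—
[price_sum: price BETWEEN 201 AND 261 AND rating = 1]
sku=W32: ✗
sku=W74: ✗
sku=W68: ✗
sku=W38: ✓ → 236
sku=W75: ✗
sku=W26: ✗
sku=W92: ✗
sku=W79: ✗
sku=W39: ✗
sku=W46: ✗
sku=W54: ✗
sku=W36: ✗
price_sum = 236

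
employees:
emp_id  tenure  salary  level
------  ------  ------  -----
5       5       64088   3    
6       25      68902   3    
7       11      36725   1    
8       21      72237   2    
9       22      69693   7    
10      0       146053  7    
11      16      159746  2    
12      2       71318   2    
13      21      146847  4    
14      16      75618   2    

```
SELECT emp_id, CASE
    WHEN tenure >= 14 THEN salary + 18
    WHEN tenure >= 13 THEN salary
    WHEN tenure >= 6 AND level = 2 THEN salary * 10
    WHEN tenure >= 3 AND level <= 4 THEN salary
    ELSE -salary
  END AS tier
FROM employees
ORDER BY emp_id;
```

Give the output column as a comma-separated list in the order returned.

emp_id=5: tenure >= 3 AND level <= 4 → 64088
emp_id=6: tenure >= 14 → 68920
emp_id=7: tenure >= 3 AND level <= 4 → 36725
emp_id=8: tenure >= 14 → 72255
emp_id=9: tenure >= 14 → 69711
emp_id=10: ELSE → -146053
emp_id=11: tenure >= 14 → 159764
emp_id=12: ELSE → -71318
emp_id=13: tenure >= 14 → 146865
emp_id=14: tenure >= 14 → 75636

64088, 68920, 36725, 72255, 69711, -146053, 159764, -71318, 146865, 75636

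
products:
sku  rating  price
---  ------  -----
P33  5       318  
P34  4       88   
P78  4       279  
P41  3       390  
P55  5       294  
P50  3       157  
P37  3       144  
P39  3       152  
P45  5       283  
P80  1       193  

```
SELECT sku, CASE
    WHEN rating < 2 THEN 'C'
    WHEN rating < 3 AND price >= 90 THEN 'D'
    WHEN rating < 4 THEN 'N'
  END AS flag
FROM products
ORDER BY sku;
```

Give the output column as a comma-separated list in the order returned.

sku=P33: (no match → NULL) → NULL
sku=P34: (no match → NULL) → NULL
sku=P37: rating < 4 → N
sku=P39: rating < 4 → N
sku=P41: rating < 4 → N
sku=P45: (no match → NULL) → NULL
sku=P50: rating < 4 → N
sku=P55: (no match → NULL) → NULL
sku=P78: (no match → NULL) → NULL
sku=P80: rating < 2 → C

NULL, NULL, N, N, N, NULL, N, NULL, NULL, C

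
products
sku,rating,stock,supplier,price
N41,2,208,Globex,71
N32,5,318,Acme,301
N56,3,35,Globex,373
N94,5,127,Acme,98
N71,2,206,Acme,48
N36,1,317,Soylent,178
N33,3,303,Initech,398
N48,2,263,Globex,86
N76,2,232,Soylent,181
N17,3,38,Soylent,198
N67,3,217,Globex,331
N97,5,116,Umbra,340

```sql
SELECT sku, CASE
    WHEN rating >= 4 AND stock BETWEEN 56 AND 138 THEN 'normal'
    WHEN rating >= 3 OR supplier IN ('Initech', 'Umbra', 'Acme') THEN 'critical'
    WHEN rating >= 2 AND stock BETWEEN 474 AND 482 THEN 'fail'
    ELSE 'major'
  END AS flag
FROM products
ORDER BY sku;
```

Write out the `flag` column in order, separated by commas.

sku=N17: rating >= 3 OR supplier IN ('Initech', 'Umbra', 'Acme') → critical
sku=N32: rating >= 3 OR supplier IN ('Initech', 'Umbra', 'Acme') → critical
sku=N33: rating >= 3 OR supplier IN ('Initech', 'Umbra', 'Acme') → critical
sku=N36: ELSE → major
sku=N41: ELSE → major
sku=N48: ELSE → major
sku=N56: rating >= 3 OR supplier IN ('Initech', 'Umbra', 'Acme') → critical
sku=N67: rating >= 3 OR supplier IN ('Initech', 'Umbra', 'Acme') → critical
sku=N71: rating >= 3 OR supplier IN ('Initech', 'Umbra', 'Acme') → critical
sku=N76: ELSE → major
sku=N94: rating >= 4 AND stock BETWEEN 56 AND 138 → normal
sku=N97: rating >= 4 AND stock BETWEEN 56 AND 138 → normal

critical, critical, critical, major, major, major, critical, critical, critical, major, normal, normal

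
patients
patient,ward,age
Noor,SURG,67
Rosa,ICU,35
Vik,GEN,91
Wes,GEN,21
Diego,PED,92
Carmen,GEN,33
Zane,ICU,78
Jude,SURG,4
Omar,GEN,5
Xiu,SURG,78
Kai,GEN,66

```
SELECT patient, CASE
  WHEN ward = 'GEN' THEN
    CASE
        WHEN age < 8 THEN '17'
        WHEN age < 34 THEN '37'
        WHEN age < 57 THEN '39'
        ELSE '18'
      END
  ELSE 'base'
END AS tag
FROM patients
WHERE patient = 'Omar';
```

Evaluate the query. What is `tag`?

patient = Omar: ward=GEN, age=5.
ward='GEN' → inner[age < 8] → 17

17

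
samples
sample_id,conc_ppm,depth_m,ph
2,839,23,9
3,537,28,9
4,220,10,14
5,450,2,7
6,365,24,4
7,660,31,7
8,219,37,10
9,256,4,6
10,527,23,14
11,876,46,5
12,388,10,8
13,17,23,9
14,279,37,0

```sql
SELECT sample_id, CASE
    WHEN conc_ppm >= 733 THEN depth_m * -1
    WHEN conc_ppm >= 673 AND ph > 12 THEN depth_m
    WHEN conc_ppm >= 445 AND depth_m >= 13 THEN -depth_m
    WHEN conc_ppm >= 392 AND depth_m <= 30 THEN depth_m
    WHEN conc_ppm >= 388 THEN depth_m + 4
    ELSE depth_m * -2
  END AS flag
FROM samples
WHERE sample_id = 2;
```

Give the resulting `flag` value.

sample_id = 2: conc_ppm=839, depth_m=23, ph=9.
conc_ppm >= 733 → true → -23

-23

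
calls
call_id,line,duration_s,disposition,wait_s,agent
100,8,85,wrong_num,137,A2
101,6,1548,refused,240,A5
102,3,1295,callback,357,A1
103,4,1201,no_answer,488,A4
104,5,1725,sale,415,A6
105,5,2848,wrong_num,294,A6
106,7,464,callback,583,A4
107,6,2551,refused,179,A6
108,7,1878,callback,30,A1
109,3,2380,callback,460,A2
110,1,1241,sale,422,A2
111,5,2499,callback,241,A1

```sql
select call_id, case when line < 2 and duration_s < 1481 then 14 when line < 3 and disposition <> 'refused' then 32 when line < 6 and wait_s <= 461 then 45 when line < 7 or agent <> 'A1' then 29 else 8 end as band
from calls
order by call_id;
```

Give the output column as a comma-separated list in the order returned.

call_id=100: line < 7 or agent <> 'A1' → 29
call_id=101: line < 7 or agent <> 'A1' → 29
call_id=102: line < 6 and wait_s <= 461 → 45
call_id=103: line < 7 or agent <> 'A1' → 29
call_id=104: line < 6 and wait_s <= 461 → 45
call_id=105: line < 6 and wait_s <= 461 → 45
call_id=106: line < 7 or agent <> 'A1' → 29
call_id=107: line < 7 or agent <> 'A1' → 29
call_id=108: ELSE → 8
call_id=109: line < 6 and wait_s <= 461 → 45
call_id=110: line < 2 and duration_s < 1481 → 14
call_id=111: line < 6 and wait_s <= 461 → 45

29, 29, 45, 29, 45, 45, 29, 29, 8, 45, 14, 45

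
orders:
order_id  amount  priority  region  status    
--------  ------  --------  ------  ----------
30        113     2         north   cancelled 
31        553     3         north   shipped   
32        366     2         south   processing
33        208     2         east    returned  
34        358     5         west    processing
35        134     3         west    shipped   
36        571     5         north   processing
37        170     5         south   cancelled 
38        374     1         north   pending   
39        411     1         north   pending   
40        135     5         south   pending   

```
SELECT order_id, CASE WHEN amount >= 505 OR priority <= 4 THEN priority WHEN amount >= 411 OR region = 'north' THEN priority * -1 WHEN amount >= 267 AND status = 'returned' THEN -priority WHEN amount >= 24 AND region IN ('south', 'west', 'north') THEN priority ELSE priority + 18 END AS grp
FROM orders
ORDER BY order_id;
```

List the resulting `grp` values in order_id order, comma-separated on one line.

2, 3, 2, 2, 5, 3, 5, 5, 1, 1, 5

order_id=30: amount >= 505 OR priority <= 4 → 2
order_id=31: amount >= 505 OR priority <= 4 → 3
order_id=32: amount >= 505 OR priority <= 4 → 2
order_id=33: amount >= 505 OR priority <= 4 → 2
order_id=34: amount >= 24 AND region IN ('south', 'west', 'north') → 5
order_id=35: amount >= 505 OR priority <= 4 → 3
order_id=36: amount >= 505 OR priority <= 4 → 5
order_id=37: amount >= 24 AND region IN ('south', 'west', 'north') → 5
order_id=38: amount >= 505 OR priority <= 4 → 1
order_id=39: amount >= 505 OR priority <= 4 → 1
order_id=40: amount >= 24 AND region IN ('south', 'west', 'north') → 5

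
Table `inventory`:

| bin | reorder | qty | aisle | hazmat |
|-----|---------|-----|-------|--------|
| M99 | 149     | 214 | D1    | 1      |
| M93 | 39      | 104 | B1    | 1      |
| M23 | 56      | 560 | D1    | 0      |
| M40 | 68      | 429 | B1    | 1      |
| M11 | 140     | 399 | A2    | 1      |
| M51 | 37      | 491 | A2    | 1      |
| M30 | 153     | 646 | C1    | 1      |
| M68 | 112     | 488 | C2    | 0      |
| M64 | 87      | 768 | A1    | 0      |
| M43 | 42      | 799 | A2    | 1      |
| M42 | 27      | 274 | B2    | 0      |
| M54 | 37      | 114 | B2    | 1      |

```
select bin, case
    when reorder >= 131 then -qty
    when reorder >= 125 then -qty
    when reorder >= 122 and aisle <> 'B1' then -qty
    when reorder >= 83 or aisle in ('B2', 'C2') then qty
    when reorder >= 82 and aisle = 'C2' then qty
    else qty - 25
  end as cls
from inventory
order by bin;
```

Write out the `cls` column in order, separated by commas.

bin=M11: reorder >= 131 → -399
bin=M23: ELSE → 535
bin=M30: reorder >= 131 → -646
bin=M40: ELSE → 404
bin=M42: reorder >= 83 or aisle in ('B2', 'C2') → 274
bin=M43: ELSE → 774
bin=M51: ELSE → 466
bin=M54: reorder >= 83 or aisle in ('B2', 'C2') → 114
bin=M64: reorder >= 83 or aisle in ('B2', 'C2') → 768
bin=M68: reorder >= 83 or aisle in ('B2', 'C2') → 488
bin=M93: ELSE → 79
bin=M99: reorder >= 131 → -214

-399, 535, -646, 404, 274, 774, 466, 114, 768, 488, 79, -214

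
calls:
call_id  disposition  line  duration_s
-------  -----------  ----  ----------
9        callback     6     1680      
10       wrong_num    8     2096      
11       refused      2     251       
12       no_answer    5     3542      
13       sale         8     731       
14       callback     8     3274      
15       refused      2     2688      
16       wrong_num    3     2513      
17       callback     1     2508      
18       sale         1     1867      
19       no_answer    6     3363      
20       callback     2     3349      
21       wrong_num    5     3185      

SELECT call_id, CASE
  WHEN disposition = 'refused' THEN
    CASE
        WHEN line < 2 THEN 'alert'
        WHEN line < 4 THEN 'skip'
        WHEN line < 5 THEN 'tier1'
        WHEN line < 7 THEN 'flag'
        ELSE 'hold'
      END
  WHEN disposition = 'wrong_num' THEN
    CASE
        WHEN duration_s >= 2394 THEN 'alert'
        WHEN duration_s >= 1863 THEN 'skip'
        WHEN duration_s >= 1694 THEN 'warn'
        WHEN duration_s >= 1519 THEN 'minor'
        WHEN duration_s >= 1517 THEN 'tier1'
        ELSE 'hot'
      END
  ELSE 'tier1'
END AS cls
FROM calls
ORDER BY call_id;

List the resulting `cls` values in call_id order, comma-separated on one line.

call_id=9: disposition='callback' → outer ELSE → tier1
call_id=10: disposition='wrong_num' → inner[duration_s >= 1863] → skip
call_id=11: disposition='refused' → inner[line < 4] → skip
call_id=12: disposition='no_answer' → outer ELSE → tier1
call_id=13: disposition='sale' → outer ELSE → tier1
call_id=14: disposition='callback' → outer ELSE → tier1
call_id=15: disposition='refused' → inner[line < 4] → skip
call_id=16: disposition='wrong_num' → inner[duration_s >= 2394] → alert
call_id=17: disposition='callback' → outer ELSE → tier1
call_id=18: disposition='sale' → outer ELSE → tier1
call_id=19: disposition='no_answer' → outer ELSE → tier1
call_id=20: disposition='callback' → outer ELSE → tier1
call_id=21: disposition='wrong_num' → inner[duration_s >= 2394] → alert

tier1, skip, skip, tier1, tier1, tier1, skip, alert, tier1, tier1, tier1, tier1, alert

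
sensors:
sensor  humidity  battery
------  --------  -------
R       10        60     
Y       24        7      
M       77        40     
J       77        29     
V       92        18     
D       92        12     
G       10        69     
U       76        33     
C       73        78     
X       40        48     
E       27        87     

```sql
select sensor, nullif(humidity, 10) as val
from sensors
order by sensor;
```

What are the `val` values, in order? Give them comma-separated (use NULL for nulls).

sensor=C: humidity=73 vs 10: differ → 73
sensor=D: humidity=92 vs 10: differ → 92
sensor=E: humidity=27 vs 10: differ → 27
sensor=G: humidity=10 vs 10: equal → NULL
sensor=J: humidity=77 vs 10: differ → 77
sensor=M: humidity=77 vs 10: differ → 77
sensor=R: humidity=10 vs 10: equal → NULL
sensor=U: humidity=76 vs 10: differ → 76
sensor=V: humidity=92 vs 10: differ → 92
sensor=X: humidity=40 vs 10: differ → 40
sensor=Y: humidity=24 vs 10: differ → 24

73, 92, 27, NULL, 77, 77, NULL, 76, 92, 40, 24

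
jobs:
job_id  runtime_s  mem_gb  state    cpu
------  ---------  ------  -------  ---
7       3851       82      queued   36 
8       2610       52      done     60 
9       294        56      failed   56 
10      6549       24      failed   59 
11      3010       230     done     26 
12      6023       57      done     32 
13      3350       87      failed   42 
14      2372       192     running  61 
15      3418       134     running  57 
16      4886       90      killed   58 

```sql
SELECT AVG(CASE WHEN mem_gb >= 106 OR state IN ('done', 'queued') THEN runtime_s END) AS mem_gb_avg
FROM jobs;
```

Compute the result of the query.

job_id=7: ✓ → 3851
job_id=8: ✓ → 2610
job_id=9: ✗
job_id=10: ✗
job_id=11: ✓ → 3010
job_id=12: ✓ → 6023
job_id=13: ✗
job_id=14: ✓ → 2372
job_id=15: ✓ → 3418
job_id=16: ✗
mem_gb_avg = (3851 + 2610 + 3010 + 6023 + 2372 + 3418) / 6 = 3547.3333333333

3547.3333333333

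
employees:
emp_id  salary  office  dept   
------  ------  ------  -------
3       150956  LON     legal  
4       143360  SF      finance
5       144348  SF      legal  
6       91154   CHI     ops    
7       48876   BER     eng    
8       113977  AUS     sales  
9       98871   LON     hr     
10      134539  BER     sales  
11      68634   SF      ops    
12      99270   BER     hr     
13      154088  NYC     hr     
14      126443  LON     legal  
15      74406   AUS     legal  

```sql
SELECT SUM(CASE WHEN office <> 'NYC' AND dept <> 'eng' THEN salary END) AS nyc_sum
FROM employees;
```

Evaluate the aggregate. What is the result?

1245958

emp_id=3: ✓ → 150956
emp_id=4: ✓ → 143360
emp_id=5: ✓ → 144348
emp_id=6: ✓ → 91154
emp_id=7: ✗
emp_id=8: ✓ → 113977
emp_id=9: ✓ → 98871
emp_id=10: ✓ → 134539
emp_id=11: ✓ → 68634
emp_id=12: ✓ → 99270
emp_id=13: ✗
emp_id=14: ✓ → 126443
emp_id=15: ✓ → 74406
nyc_sum = 150956 + 143360 + 144348 + 91154 + 113977 + 98871 + 134539 + 68634 + 99270 + 126443 + 74406 = 1245958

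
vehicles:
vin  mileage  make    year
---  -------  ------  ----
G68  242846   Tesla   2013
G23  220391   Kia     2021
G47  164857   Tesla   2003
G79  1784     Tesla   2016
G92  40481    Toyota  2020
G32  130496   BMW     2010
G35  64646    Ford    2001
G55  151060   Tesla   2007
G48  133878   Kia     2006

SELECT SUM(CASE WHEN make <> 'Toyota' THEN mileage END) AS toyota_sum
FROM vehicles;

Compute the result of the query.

1109958

vin=G68: ✓ → 242846
vin=G23: ✓ → 220391
vin=G47: ✓ → 164857
vin=G79: ✓ → 1784
vin=G92: ✗
vin=G32: ✓ → 130496
vin=G35: ✓ → 64646
vin=G55: ✓ → 151060
vin=G48: ✓ → 133878
toyota_sum = 242846 + 220391 + 164857 + 1784 + 130496 + 64646 + 151060 + 133878 = 1109958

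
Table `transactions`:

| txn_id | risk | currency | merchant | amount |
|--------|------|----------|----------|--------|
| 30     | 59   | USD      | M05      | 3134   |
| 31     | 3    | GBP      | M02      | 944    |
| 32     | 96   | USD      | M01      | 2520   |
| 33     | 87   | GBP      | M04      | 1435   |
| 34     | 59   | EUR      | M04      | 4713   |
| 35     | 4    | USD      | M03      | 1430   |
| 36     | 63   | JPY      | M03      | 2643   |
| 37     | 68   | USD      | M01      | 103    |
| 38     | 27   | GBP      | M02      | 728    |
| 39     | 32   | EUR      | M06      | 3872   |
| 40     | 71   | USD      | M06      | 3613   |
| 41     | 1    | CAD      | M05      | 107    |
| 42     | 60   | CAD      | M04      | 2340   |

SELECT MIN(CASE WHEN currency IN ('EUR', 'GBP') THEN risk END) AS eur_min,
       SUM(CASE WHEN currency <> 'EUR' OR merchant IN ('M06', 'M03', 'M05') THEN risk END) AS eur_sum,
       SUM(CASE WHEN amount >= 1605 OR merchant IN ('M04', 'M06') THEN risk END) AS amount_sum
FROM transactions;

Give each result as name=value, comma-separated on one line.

eur_min=3, eur_sum=571, amount_sum=527

[eur_min: currency IN ('EUR', 'GBP')]
txn_id=30: ✗
txn_id=31: ✓ → 3
txn_id=32: ✗
txn_id=33: ✓ → 87
txn_id=34: ✓ → 59
txn_id=35: ✗
txn_id=36: ✗
txn_id=37: ✗
txn_id=38: ✓ → 27
txn_id=39: ✓ → 32
txn_id=40: ✗
txn_id=41: ✗
txn_id=42: ✗
eur_min = MIN(3, 87, 59, 27, 32) = 3
—
[eur_sum: currency <> 'EUR' OR merchant IN ('M06', 'M03', 'M05')]
txn_id=30: ✓ → 59
txn_id=31: ✓ → 3
txn_id=32: ✓ → 96
txn_id=33: ✓ → 87
txn_id=34: ✗
txn_id=35: ✓ → 4
txn_id=36: ✓ → 63
txn_id=37: ✓ → 68
txn_id=38: ✓ → 27
txn_id=39: ✓ → 32
txn_id=40: ✓ → 71
txn_id=41: ✓ → 1
txn_id=42: ✓ → 60
eur_sum = 59 + 3 + 96 + 87 + 4 + 63 + 68 + 27 + 32 + 71 + 1 + 60 = 571
—
[amount_sum: amount >= 1605 OR merchant IN ('M04', 'M06')]
txn_id=30: ✓ → 59
txn_id=31: ✗
txn_id=32: ✓ → 96
txn_id=33: ✓ → 87
txn_id=34: ✓ → 59
txn_id=35: ✗
txn_id=36: ✓ → 63
txn_id=37: ✗
txn_id=38: ✗
txn_id=39: ✓ → 32
txn_id=40: ✓ → 71
txn_id=41: ✗
txn_id=42: ✓ → 60
amount_sum = 59 + 96 + 87 + 59 + 63 + 32 + 71 + 60 = 527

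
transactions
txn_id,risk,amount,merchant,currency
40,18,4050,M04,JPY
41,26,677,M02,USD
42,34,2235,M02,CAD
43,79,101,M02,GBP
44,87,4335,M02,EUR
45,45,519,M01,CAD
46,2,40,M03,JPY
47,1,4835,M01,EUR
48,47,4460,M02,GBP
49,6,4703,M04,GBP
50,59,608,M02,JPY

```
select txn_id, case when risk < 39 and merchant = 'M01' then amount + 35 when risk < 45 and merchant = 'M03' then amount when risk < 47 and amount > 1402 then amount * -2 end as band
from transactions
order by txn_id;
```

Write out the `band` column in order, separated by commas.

-8100, NULL, -4470, NULL, NULL, NULL, 40, 4870, NULL, -9406, NULL

txn_id=40: risk < 47 and amount > 1402 → -8100
txn_id=41: (no match → NULL) → NULL
txn_id=42: risk < 47 and amount > 1402 → -4470
txn_id=43: (no match → NULL) → NULL
txn_id=44: (no match → NULL) → NULL
txn_id=45: (no match → NULL) → NULL
txn_id=46: risk < 45 and merchant = 'M03' → 40
txn_id=47: risk < 39 and merchant = 'M01' → 4870
txn_id=48: (no match → NULL) → NULL
txn_id=49: risk < 47 and amount > 1402 → -9406
txn_id=50: (no match → NULL) → NULL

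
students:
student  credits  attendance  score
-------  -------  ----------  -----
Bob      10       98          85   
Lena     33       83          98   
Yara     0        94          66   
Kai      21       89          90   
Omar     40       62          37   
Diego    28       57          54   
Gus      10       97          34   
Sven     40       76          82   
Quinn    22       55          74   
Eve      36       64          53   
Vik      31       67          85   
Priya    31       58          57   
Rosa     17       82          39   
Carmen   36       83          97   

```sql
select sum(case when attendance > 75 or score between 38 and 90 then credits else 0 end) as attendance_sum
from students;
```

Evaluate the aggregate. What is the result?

student=Bob: ✓ → 10
student=Lena: ✓ → 33
student=Yara: ✓ → 0
student=Kai: ✓ → 21
student=Omar: ✗
student=Diego: ✓ → 28
student=Gus: ✓ → 10
student=Sven: ✓ → 40
student=Quinn: ✓ → 22
student=Eve: ✓ → 36
student=Vik: ✓ → 31
student=Priya: ✓ → 31
student=Rosa: ✓ → 17
student=Carmen: ✓ → 36
attendance_sum = 10 + 33 + 21 + 28 + 10 + 40 + 22 + 36 + 31 + 31 + 17 + 36 = 315

315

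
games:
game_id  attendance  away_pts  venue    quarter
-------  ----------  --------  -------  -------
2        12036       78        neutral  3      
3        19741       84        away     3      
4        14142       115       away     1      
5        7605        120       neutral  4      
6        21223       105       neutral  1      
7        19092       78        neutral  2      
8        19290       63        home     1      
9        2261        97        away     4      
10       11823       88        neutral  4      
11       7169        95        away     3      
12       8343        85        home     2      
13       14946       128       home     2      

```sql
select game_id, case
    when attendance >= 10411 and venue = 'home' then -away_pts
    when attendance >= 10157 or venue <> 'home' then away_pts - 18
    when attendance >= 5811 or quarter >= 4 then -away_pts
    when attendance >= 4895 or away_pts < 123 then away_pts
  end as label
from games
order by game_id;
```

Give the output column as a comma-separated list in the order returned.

60, 66, 97, 102, 87, 60, -63, 79, 70, 77, -85, -128

game_id=2: attendance >= 10157 or venue <> 'home' → 60
game_id=3: attendance >= 10157 or venue <> 'home' → 66
game_id=4: attendance >= 10157 or venue <> 'home' → 97
game_id=5: attendance >= 10157 or venue <> 'home' → 102
game_id=6: attendance >= 10157 or venue <> 'home' → 87
game_id=7: attendance >= 10157 or venue <> 'home' → 60
game_id=8: attendance >= 10411 and venue = 'home' → -63
game_id=9: attendance >= 10157 or venue <> 'home' → 79
game_id=10: attendance >= 10157 or venue <> 'home' → 70
game_id=11: attendance >= 10157 or venue <> 'home' → 77
game_id=12: attendance >= 5811 or quarter >= 4 → -85
game_id=13: attendance >= 10411 and venue = 'home' → -128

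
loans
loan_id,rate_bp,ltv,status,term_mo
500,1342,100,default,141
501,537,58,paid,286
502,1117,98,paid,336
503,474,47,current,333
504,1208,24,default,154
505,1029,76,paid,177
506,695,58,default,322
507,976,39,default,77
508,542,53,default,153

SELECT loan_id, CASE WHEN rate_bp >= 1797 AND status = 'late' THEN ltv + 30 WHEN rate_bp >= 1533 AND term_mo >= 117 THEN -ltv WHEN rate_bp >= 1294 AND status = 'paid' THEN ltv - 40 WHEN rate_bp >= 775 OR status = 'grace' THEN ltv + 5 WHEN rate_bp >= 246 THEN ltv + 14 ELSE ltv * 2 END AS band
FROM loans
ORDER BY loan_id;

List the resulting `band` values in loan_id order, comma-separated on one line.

105, 72, 103, 61, 29, 81, 72, 44, 67

loan_id=500: rate_bp >= 775 OR status = 'grace' → 105
loan_id=501: rate_bp >= 246 → 72
loan_id=502: rate_bp >= 775 OR status = 'grace' → 103
loan_id=503: rate_bp >= 246 → 61
loan_id=504: rate_bp >= 775 OR status = 'grace' → 29
loan_id=505: rate_bp >= 775 OR status = 'grace' → 81
loan_id=506: rate_bp >= 246 → 72
loan_id=507: rate_bp >= 775 OR status = 'grace' → 44
loan_id=508: rate_bp >= 246 → 67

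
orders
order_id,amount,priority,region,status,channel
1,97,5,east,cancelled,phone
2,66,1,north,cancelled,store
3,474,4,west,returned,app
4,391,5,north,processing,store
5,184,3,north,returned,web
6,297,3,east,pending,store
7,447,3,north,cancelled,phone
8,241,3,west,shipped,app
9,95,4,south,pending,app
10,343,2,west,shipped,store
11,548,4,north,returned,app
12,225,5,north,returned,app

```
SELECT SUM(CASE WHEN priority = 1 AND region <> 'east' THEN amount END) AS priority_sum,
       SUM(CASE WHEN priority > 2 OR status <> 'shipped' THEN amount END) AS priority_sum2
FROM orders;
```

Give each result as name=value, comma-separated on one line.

priority_sum=66, priority_sum2=3065

[priority_sum: priority = 1 AND region <> 'east']
order_id=1: ✗
order_id=2: ✓ → 66
order_id=3: ✗
order_id=4: ✗
order_id=5: ✗
order_id=6: ✗
order_id=7: ✗
order_id=8: ✗
order_id=9: ✗
order_id=10: ✗
order_id=11: ✗
order_id=12: ✗
priority_sum = 66
—
[priority_sum2: priority > 2 OR status <> 'shipped']
order_id=1: ✓ → 97
order_id=2: ✓ → 66
order_id=3: ✓ → 474
order_id=4: ✓ → 391
order_id=5: ✓ → 184
order_id=6: ✓ → 297
order_id=7: ✓ → 447
order_id=8: ✓ → 241
order_id=9: ✓ → 95
order_id=10: ✗
order_id=11: ✓ → 548
order_id=12: ✓ → 225
priority_sum2 = 97 + 66 + 474 + 391 + 184 + 297 + 447 + 241 + 95 + 548 + 225 = 3065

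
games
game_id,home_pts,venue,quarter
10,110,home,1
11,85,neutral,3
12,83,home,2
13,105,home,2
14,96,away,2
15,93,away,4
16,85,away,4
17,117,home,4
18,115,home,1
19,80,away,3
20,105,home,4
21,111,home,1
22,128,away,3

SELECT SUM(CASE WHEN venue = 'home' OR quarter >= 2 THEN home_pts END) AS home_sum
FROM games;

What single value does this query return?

game_id=10: ✓ → 110
game_id=11: ✓ → 85
game_id=12: ✓ → 83
game_id=13: ✓ → 105
game_id=14: ✓ → 96
game_id=15: ✓ → 93
game_id=16: ✓ → 85
game_id=17: ✓ → 117
game_id=18: ✓ → 115
game_id=19: ✓ → 80
game_id=20: ✓ → 105
game_id=21: ✓ → 111
game_id=22: ✓ → 128
home_sum = 110 + 85 + 83 + 105 + 96 + 93 + 85 + 117 + 115 + 80 + 105 + 111 + 128 = 1313

1313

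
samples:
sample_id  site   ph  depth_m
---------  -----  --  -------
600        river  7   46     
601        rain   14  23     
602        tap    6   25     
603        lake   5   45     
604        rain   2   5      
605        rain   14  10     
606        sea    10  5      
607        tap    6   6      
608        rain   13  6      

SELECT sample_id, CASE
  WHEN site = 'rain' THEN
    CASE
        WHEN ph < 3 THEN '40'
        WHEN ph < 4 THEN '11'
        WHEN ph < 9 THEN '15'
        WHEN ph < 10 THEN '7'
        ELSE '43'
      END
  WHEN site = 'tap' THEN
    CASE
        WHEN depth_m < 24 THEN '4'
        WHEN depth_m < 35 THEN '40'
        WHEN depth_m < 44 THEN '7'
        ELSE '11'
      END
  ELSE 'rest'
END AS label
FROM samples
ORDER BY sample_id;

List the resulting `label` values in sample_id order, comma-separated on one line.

rest, 43, 40, rest, 40, 43, rest, 4, 43

sample_id=600: site='river' → outer ELSE → rest
sample_id=601: site='rain' → inner[ELSE] → 43
sample_id=602: site='tap' → inner[depth_m < 35] → 40
sample_id=603: site='lake' → outer ELSE → rest
sample_id=604: site='rain' → inner[ph < 3] → 40
sample_id=605: site='rain' → inner[ELSE] → 43
sample_id=606: site='sea' → outer ELSE → rest
sample_id=607: site='tap' → inner[depth_m < 24] → 4
sample_id=608: site='rain' → inner[ELSE] → 43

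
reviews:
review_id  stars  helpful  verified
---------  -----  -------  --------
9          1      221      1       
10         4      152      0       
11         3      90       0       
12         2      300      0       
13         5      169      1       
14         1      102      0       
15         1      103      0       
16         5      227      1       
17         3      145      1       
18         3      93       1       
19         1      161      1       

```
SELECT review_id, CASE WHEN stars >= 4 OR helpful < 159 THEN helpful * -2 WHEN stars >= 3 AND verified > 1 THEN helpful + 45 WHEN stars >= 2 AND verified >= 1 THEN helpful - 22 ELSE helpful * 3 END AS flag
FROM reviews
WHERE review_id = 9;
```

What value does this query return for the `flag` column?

663

review_id = 9: stars=1, helpful=221, verified=1.
stars >= 4 OR helpful < 159 → false
stars >= 3 AND verified > 1 → false
stars >= 2 AND verified >= 1 → false
No prior WHEN matched → ELSE → 663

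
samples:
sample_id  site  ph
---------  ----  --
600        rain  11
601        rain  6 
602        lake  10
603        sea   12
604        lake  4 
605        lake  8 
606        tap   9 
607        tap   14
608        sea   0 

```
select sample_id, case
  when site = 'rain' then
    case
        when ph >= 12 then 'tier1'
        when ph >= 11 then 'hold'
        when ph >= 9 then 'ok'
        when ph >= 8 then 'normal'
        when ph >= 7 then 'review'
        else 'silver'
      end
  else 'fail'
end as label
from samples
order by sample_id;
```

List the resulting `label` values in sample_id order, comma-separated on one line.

sample_id=600: site='rain' → inner[ph >= 11] → hold
sample_id=601: site='rain' → inner[ELSE] → silver
sample_id=602: site='lake' → outer ELSE → fail
sample_id=603: site='sea' → outer ELSE → fail
sample_id=604: site='lake' → outer ELSE → fail
sample_id=605: site='lake' → outer ELSE → fail
sample_id=606: site='tap' → outer ELSE → fail
sample_id=607: site='tap' → outer ELSE → fail
sample_id=608: site='sea' → outer ELSE → fail

hold, silver, fail, fail, fail, fail, fail, fail, fail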